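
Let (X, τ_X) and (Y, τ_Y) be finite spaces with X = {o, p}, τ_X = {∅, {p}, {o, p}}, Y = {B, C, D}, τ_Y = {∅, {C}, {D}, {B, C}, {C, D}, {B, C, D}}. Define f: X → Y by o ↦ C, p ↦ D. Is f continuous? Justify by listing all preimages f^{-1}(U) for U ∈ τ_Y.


f is NOT continuous.

Compute f^{-1}(U) for each U ∈ τ_Y:
  U = ∅: f^{-1}(U) = ∅ ∈ τ_X ✓.
  U = {C}: f^{-1}(U) = {o} ∉ τ_X ✗.
  U = {D}: f^{-1}(U) = {p} ∈ τ_X ✓.
  U = {B, C}: f^{-1}(U) = {o} ∉ τ_X ✗.
  U = {C, D}: f^{-1}(U) = {o, p} ∈ τ_X ✓.
  U = {B, C, D}: f^{-1}(U) = {o, p} ∈ τ_X ✓.
Found U = {C} with f^{-1}(U) = {o} not in τ_X. Therefore f is NOT continuous.


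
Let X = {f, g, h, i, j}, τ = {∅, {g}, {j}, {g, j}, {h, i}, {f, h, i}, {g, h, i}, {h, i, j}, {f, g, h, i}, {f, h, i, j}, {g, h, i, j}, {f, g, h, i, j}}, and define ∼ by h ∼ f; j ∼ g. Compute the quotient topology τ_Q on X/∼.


X/∼ = {[f=h], [g=j], [i]}; |τ_Q| = 4.

Equivalence classes: [f=h], [g=j], [i].
Quotient map π: X → X/∼ sends f ↦ [f=h], g ↦ [g=j], h ↦ [f=h], i ↦ [i], j ↦ [g=j].
For each subset V ⊆ X/∼, compute π^{-1}(V) ⊆ X and check whether π^{-1}(V) ∈ τ. V is open in τ_Q iff π^{-1}(V) ∈ τ.
  V = {}: π^{-1}(V) = ∅ ∈ τ ✓.
  V = {[f=h]}: π^{-1}(V) = {f, h} ∉ τ ✗.
  V = {[g=j]}: π^{-1}(V) = {g, j} ∈ τ ✓.
  V = {[f=h], [g=j]}: π^{-1}(V) = {f, g, h, j} ∉ τ ✗.
  V = {[i]}: π^{-1}(V) = {i} ∉ τ ✗.
  V = {[f=h], [i]}: π^{-1}(V) = {f, h, i} ∈ τ ✓.
  V = {[g=j], [i]}: π^{-1}(V) = {g, i, j} ∉ τ ✗.
  V = {[f=h], [g=j], [i]}: π^{-1}(V) = {f, g, h, i, j} ∈ τ ✓.
Open sets in the quotient: τ_Q = {{}, {[g=j]}, {[f=h], [i]}, {[f=h], [g=j], [i]}} (4 elements).


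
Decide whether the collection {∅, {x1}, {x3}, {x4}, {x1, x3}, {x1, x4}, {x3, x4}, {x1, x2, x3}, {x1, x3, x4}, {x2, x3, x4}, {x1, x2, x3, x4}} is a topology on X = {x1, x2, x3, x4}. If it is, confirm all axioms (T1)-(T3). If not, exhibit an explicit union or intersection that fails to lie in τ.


τ is NOT a topology on X.

Axiom (T1): ∅ ∈ τ? Yes; X ∈ τ? Yes.
Axiom (T2/T3): check pairwise unions and intersections of members of τ.
Counterexample for (T3): {x1, x2, x3} ∩ {x2, x3, x4} = {x2, x3} ∉ τ. Therefore τ is NOT a topology.


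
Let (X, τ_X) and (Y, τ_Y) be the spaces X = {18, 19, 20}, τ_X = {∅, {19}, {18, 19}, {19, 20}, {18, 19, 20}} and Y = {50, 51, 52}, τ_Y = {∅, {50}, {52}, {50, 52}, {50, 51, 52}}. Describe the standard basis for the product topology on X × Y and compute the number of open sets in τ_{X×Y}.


Basis B = {∅ × ∅, {19} × {50}, {19} × {52}, {18, 19} × {50}, {18, 19} × {52}, {19} × {50, 52}, {19, 20} × {50}, {19, 20} × {52}, {18, 19, 20} × {50}, {18, 19, 20} × {52}, {19} × {50, 51, 52}, {18, 19} × {50, 52}, {19, 20} × {50, 52}, {18, 19} × {50, 51, 52}, {18, 19, 20} × {50, 52}, {19, 20} × {50, 51, 52}, {18, 19, 20} × {50, 51, 52}}; |τ_{X×Y}| = 50.

Enumerate products U × V with U ∈ τ_X, V ∈ τ_Y (deduplicated):
  ∅ × ∅ = {} (∅)
  {19} × {50} = {(19,50)}
  {19} × {52} = {(19,52)}
  {18, 19} × {50} = {(18,50), (19,50)}
  {18, 19} × {52} = {(18,52), (19,52)}
  {19} × {50, 52} = {(19,50), (19,52)}
  {19, 20} × {50} = {(19,50), (20,50)}
  {19, 20} × {52} = {(19,52), (20,52)}
  {18, 19, 20} × {50} = {(18,50), (19,50), (20,50)}
  {18, 19, 20} × {52} = {(18,52), (19,52), (20,52)}
  {19} × {50, 51, 52} = {(19,50), (19,51), (19,52)}
  {18, 19} × {50, 52} = {(18,50), (18,52), (19,50), (19,52)}
  {19, 20} × {50, 52} = {(19,50), (19,52), (20,50), (20,52)}
  {18, 19} × {50, 51, 52} = {(18,50), (18,51), (18,52), (19,50), (19,51), (19,52)}
  {18, 19, 20} × {50, 52} = {(18,50), (18,52), (19,50), (19,52), (20,50), (20,52)}
  {19, 20} × {50, 51, 52} = {(19,50), (19,51), (19,52), (20,50), (20,51), (20,52)}
  {18, 19, 20} × {50, 51, 52} = {(18,50), (18,51), (18,52), (19,50), (19,51), (19,52), (20,50), (20,51), (20,52)}
These 17 distinct sets form the basis B.
Close under arbitrary unions to get τ_{X×Y}; counting gives |τ_{X×Y}| = 50.


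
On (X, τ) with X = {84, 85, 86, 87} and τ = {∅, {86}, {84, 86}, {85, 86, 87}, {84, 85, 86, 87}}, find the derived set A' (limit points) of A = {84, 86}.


A' = {84, 85, 87}

For each x ∈ X, list the open sets U ∈ τ with x ∈ U, then check whether U ∩ (A ∖ {x}) ≠ ∅ for every such U.
  x = 84: opens ∋ x are {84, 86}, {84, 85, 86, 87}; each meets A ∖ {84}, so x IS a limit point.
  x = 85: opens ∋ x are {85, 86, 87}, {84, 85, 86, 87}; each meets A ∖ {85}, so x IS a limit point.
  x = 86: open {86} ∋ x has {86} ∩ (A ∖ {86}) = ∅, so x is NOT a limit point.
  x = 87: opens ∋ x are {85, 86, 87}, {84, 85, 86, 87}; each meets A ∖ {87}, so x IS a limit point.
Collecting: A' = {84, 85, 87}.


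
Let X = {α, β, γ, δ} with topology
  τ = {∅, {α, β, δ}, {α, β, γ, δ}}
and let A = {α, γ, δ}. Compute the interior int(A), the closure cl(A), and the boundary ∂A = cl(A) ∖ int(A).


int(A) = ∅, cl(A) = {α, β, γ, δ}, ∂A = {α, β, γ, δ}.

Closed sets in (X, τ) are complements of opens:
  closed(X, τ) = {∅, {γ}, {α, β, γ, δ}}.
int(A) = ⋃ {U ∈ τ : U ⊆ A}. Opens contained in A: ∅.
Taking the union of these: int(A) = ∅.
cl(A) = ⋂ {C closed : A ⊆ C}. Closed sets containing A: {α, β, γ, δ}.
Intersecting these: cl(A) = {α, β, γ, δ}.
∂A = cl(A) ∖ int(A) = {α, β, γ, δ} ∖ ∅ = {α, β, γ, δ}.


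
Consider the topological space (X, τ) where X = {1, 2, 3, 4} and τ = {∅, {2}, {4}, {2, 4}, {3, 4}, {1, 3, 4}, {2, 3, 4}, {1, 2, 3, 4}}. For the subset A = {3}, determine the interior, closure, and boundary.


int(A) = ∅, cl(A) = {1, 3}, ∂A = {1, 3}.

Closed sets in (X, τ) are complements of opens:
  closed(X, τ) = {∅, {1}, {2}, {1, 2}, {1, 3}, {1, 2, 3}, {1, 3, 4}, {1, 2, 3, 4}}.
int(A) = ⋃ {U ∈ τ : U ⊆ A}. Opens contained in A: ∅.
Taking the union of these: int(A) = ∅.
cl(A) = ⋂ {C closed : A ⊆ C}. Closed sets containing A: {1, 3}, {1, 2, 3}, {1, 3, 4}, {1, 2, 3, 4}.
Intersecting these: cl(A) = {1, 3}.
∂A = cl(A) ∖ int(A) = {1, 3} ∖ ∅ = {1, 3}.


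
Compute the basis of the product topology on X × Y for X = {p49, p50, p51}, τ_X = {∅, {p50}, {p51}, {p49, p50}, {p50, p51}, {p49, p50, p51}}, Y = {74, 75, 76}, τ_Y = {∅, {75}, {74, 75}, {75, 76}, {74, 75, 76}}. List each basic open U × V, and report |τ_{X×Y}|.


Basis B = {∅ × ∅, {p50} × {75}, {p51} × {75}, {p49, p50} × {75}, {p50} × {74, 75}, {p50} × {75, 76}, {p50, p51} × {75}, {p51} × {74, 75}, {p51} × {75, 76}, {p49, p50, p51} × {75}, {p50} × {74, 75, 76}, {p51} × {74, 75, 76}, {p49, p50} × {74, 75}, {p49, p50} × {75, 76}, {p50, p51} × {74, 75}, {p50, p51} × {75, 76}, {p49, p50} × {74, 75, 76}, {p49, p50, p51} × {74, 75}, {p49, p50, p51} × {75, 76}, {p50, p51} × {74, 75, 76}, {p49, p50, p51} × {74, 75, 76}}; |τ_{X×Y}| = 70.

Enumerate products U × V with U ∈ τ_X, V ∈ τ_Y (deduplicated):
  ∅ × ∅ = {} (∅)
  {p50} × {75} = {(p50,75)}
  {p51} × {75} = {(p51,75)}
  {p49, p50} × {75} = {(p49,75), (p50,75)}
  {p50} × {74, 75} = {(p50,74), (p50,75)}
  {p50} × {75, 76} = {(p50,75), (p50,76)}
  {p50, p51} × {75} = {(p50,75), (p51,75)}
  {p51} × {74, 75} = {(p51,74), (p51,75)}
  {p51} × {75, 76} = {(p51,75), (p51,76)}
  {p49, p50, p51} × {75} = {(p49,75), (p50,75), (p51,75)}
  {p50} × {74, 75, 76} = {(p50,74), (p50,75), (p50,76)}
  {p51} × {74, 75, 76} = {(p51,74), (p51,75), (p51,76)}
  {p49, p50} × {74, 75} = {(p49,74), (p49,75), (p50,74), (p50,75)}
  {p49, p50} × {75, 76} = {(p49,75), (p49,76), (p50,75), (p50,76)}
  {p50, p51} × {74, 75} = {(p50,74), (p50,75), (p51,74), (p51,75)}
  {p50, p51} × {75, 76} = {(p50,75), (p50,76), (p51,75), (p51,76)}
  {p49, p50} × {74, 75, 76} = {(p49,74), (p49,75), (p49,76), (p50,74), (p50,75), (p50,76)}
  {p49, p50, p51} × {74, 75} = {(p49,74), (p49,75), (p50,74), (p50,75), (p51,74), (p51,75)}
  {p49, p50, p51} × {75, 76} = {(p49,75), (p49,76), (p50,75), (p50,76), (p51,75), (p51,76)}
  {p50, p51} × {74, 75, 76} = {(p50,74), (p50,75), (p50,76), (p51,74), (p51,75), (p51,76)}
  {p49, p50, p51} × {74, 75, 76} = {(p49,74), (p49,75), (p49,76), (p50,74), (p50,75), (p50,76), (p51,74), (p51,75), (p51,76)}
These 21 distinct sets form the basis B.
Close under arbitrary unions to get τ_{X×Y}; counting gives |τ_{X×Y}| = 70.


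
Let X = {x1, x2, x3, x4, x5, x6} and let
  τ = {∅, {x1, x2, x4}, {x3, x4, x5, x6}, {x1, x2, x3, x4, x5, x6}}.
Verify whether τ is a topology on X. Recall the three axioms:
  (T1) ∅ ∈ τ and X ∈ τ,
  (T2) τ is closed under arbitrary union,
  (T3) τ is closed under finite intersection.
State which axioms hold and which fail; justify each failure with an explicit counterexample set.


τ is NOT a topology on X.

Axiom (T1): ∅ ∈ τ? Yes; X ∈ τ? Yes.
Axiom (T2/T3): check pairwise unions and intersections of members of τ.
Counterexample for (T3): {x1, x2, x4} ∩ {x3, x4, x5, x6} = {x4} ∉ τ. Therefore τ is NOT a topology.


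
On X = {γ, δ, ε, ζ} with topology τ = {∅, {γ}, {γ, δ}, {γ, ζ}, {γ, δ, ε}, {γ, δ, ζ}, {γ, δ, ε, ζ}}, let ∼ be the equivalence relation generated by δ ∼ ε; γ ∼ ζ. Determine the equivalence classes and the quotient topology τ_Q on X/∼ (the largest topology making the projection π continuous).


X/∼ = {[γ=ζ], [δ=ε]}; |τ_Q| = 3.

Equivalence classes: [γ=ζ], [δ=ε].
Quotient map π: X → X/∼ sends γ ↦ [γ=ζ], δ ↦ [δ=ε], ε ↦ [δ=ε], ζ ↦ [γ=ζ].
For each subset V ⊆ X/∼, compute π^{-1}(V) ⊆ X and check whether π^{-1}(V) ∈ τ. V is open in τ_Q iff π^{-1}(V) ∈ τ.
  V = {}: π^{-1}(V) = ∅ ∈ τ ✓.
  V = {[γ=ζ]}: π^{-1}(V) = {γ, ζ} ∈ τ ✓.
  V = {[δ=ε]}: π^{-1}(V) = {δ, ε} ∉ τ ✗.
  V = {[γ=ζ], [δ=ε]}: π^{-1}(V) = {γ, δ, ε, ζ} ∈ τ ✓.
Open sets in the quotient: τ_Q = {{}, {[γ=ζ]}, {[γ=ζ], [δ=ε]}} (3 elements).


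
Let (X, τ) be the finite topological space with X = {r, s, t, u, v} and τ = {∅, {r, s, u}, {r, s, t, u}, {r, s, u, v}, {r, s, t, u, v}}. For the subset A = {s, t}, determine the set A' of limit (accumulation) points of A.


A' = {r, t, u, v}

For each x ∈ X, list the open sets U ∈ τ with x ∈ U, then check whether U ∩ (A ∖ {x}) ≠ ∅ for every such U.
  x = r: opens ∋ x are {r, s, u}, {r, s, t, u}, {r, s, u, v}, {r, s, t, u, v}; each meets A ∖ {r}, so x IS a limit point.
  x = s: open {r, s, u} ∋ x has {r, s, u} ∩ (A ∖ {s}) = ∅, so x is NOT a limit point.
  x = t: opens ∋ x are {r, s, t, u}, {r, s, t, u, v}; each meets A ∖ {t}, so x IS a limit point.
  x = u: opens ∋ x are {r, s, u}, {r, s, t, u}, {r, s, u, v}, {r, s, t, u, v}; each meets A ∖ {u}, so x IS a limit point.
  x = v: opens ∋ x are {r, s, u, v}, {r, s, t, u, v}; each meets A ∖ {v}, so x IS a limit point.
Collecting: A' = {r, t, u, v}.


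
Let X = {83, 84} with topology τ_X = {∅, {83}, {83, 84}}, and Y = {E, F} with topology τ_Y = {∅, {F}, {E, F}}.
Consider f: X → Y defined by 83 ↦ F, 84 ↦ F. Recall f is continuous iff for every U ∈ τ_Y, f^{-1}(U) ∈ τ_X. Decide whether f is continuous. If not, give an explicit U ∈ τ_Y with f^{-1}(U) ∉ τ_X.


f IS continuous.

Compute f^{-1}(U) for each U ∈ τ_Y:
  U = ∅: f^{-1}(U) = ∅ ∈ τ_X ✓.
  U = {F}: f^{-1}(U) = {83, 84} ∈ τ_X ✓.
  U = {E, F}: f^{-1}(U) = {83, 84} ∈ τ_X ✓.
Every preimage lies in τ_X, so f IS continuous.


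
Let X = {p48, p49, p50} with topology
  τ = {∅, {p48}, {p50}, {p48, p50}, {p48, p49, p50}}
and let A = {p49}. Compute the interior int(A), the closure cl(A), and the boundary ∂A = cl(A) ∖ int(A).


int(A) = ∅, cl(A) = {p49}, ∂A = {p49}.

Closed sets in (X, τ) are complements of opens:
  closed(X, τ) = {∅, {p49}, {p48, p49}, {p49, p50}, {p48, p49, p50}}.
int(A) = ⋃ {U ∈ τ : U ⊆ A}. Opens contained in A: ∅.
Taking the union of these: int(A) = ∅.
cl(A) = ⋂ {C closed : A ⊆ C}. Closed sets containing A: {p49}, {p48, p49}, {p49, p50}, {p48, p49, p50}.
Intersecting these: cl(A) = {p49}.
∂A = cl(A) ∖ int(A) = {p49} ∖ ∅ = {p49}.


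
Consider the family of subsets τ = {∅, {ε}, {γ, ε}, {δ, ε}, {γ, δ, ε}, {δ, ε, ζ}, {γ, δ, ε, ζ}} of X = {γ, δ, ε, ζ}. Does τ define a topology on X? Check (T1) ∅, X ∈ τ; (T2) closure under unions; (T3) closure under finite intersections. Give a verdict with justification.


τ IS a topology on X.

Axiom (T1): ∅ ∈ τ? Yes; X ∈ τ? Yes.
Axiom (T2/T3): check pairwise unions and intersections of members of τ.
All pairwise intersections and unions checked — each lies in τ. Therefore τ satisfies (T1), (T2), (T3): it IS a topology on X.


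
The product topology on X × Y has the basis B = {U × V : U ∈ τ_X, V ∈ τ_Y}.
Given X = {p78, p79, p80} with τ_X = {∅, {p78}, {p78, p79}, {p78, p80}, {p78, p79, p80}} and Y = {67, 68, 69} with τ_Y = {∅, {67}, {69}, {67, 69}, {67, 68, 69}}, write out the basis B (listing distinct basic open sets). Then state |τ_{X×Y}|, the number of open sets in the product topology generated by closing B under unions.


Basis B = {∅ × ∅, {p78} × {67}, {p78} × {69}, {p78} × {67, 69}, {p78, p79} × {67}, {p78, p80} × {67}, {p78, p79} × {69}, {p78, p80} × {69}, {p78} × {67, 68, 69}, {p78, p79, p80} × {67}, {p78, p79, p80} × {69}, {p78, p79} × {67, 69}, {p78, p80} × {67, 69}, {p78, p79} × {67, 68, 69}, {p78, p80} × {67, 68, 69}, {p78, p79, p80} × {67, 69}, {p78, p79, p80} × {67, 68, 69}}; |τ_{X×Y}| = 50.

Enumerate products U × V with U ∈ τ_X, V ∈ τ_Y (deduplicated):
  ∅ × ∅ = {} (∅)
  {p78} × {67} = {(p78,67)}
  {p78} × {69} = {(p78,69)}
  {p78} × {67, 69} = {(p78,67), (p78,69)}
  {p78, p79} × {67} = {(p78,67), (p79,67)}
  {p78, p80} × {67} = {(p78,67), (p80,67)}
  {p78, p79} × {69} = {(p78,69), (p79,69)}
  {p78, p80} × {69} = {(p78,69), (p80,69)}
  {p78} × {67, 68, 69} = {(p78,67), (p78,68), (p78,69)}
  {p78, p79, p80} × {67} = {(p78,67), (p79,67), (p80,67)}
  {p78, p79, p80} × {69} = {(p78,69), (p79,69), (p80,69)}
  {p78, p79} × {67, 69} = {(p78,67), (p78,69), (p79,67), (p79,69)}
  {p78, p80} × {67, 69} = {(p78,67), (p78,69), (p80,67), (p80,69)}
  {p78, p79} × {67, 68, 69} = {(p78,67), (p78,68), (p78,69), (p79,67), (p79,68), (p79,69)}
  {p78, p80} × {67, 68, 69} = {(p78,67), (p78,68), (p78,69), (p80,67), (p80,68), (p80,69)}
  {p78, p79, p80} × {67, 69} = {(p78,67), (p78,69), (p79,67), (p79,69), (p80,67), (p80,69)}
  {p78, p79, p80} × {67, 68, 69} = {(p78,67), (p78,68), (p78,69), (p79,67), (p79,68), (p79,69), (p80,67), (p80,68), (p80,69)}
These 17 distinct sets form the basis B.
Close under arbitrary unions to get τ_{X×Y}; counting gives |τ_{X×Y}| = 50.


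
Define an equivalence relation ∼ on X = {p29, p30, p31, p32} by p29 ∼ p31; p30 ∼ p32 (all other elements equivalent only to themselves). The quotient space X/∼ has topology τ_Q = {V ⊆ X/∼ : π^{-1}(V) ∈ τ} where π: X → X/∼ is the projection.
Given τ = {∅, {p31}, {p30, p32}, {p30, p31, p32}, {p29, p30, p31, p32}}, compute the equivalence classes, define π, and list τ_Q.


X/∼ = {[p29=p31], [p30=p32]}; |τ_Q| = 3.

Equivalence classes: [p29=p31], [p30=p32].
Quotient map π: X → X/∼ sends p29 ↦ [p29=p31], p30 ↦ [p30=p32], p31 ↦ [p29=p31], p32 ↦ [p30=p32].
For each subset V ⊆ X/∼, compute π^{-1}(V) ⊆ X and check whether π^{-1}(V) ∈ τ. V is open in τ_Q iff π^{-1}(V) ∈ τ.
  V = {}: π^{-1}(V) = ∅ ∈ τ ✓.
  V = {[p29=p31]}: π^{-1}(V) = {p29, p31} ∉ τ ✗.
  V = {[p30=p32]}: π^{-1}(V) = {p30, p32} ∈ τ ✓.
  V = {[p29=p31], [p30=p32]}: π^{-1}(V) = {p29, p30, p31, p32} ∈ τ ✓.
Open sets in the quotient: τ_Q = {{}, {[p30=p32]}, {[p29=p31], [p30=p32]}} (3 elements).


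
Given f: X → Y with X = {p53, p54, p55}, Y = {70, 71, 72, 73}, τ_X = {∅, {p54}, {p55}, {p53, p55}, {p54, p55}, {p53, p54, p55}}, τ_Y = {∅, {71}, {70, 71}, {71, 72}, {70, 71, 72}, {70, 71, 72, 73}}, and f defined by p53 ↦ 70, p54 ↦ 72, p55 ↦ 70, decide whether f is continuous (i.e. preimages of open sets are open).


f IS continuous.

Compute f^{-1}(U) for each U ∈ τ_Y:
  U = ∅: f^{-1}(U) = ∅ ∈ τ_X ✓.
  U = {71}: f^{-1}(U) = ∅ ∈ τ_X ✓.
  U = {70, 71}: f^{-1}(U) = {p53, p55} ∈ τ_X ✓.
  U = {71, 72}: f^{-1}(U) = {p54} ∈ τ_X ✓.
  U = {70, 71, 72}: f^{-1}(U) = {p53, p54, p55} ∈ τ_X ✓.
  U = {70, 71, 72, 73}: f^{-1}(U) = {p53, p54, p55} ∈ τ_X ✓.
Every preimage lies in τ_X, so f IS continuous.


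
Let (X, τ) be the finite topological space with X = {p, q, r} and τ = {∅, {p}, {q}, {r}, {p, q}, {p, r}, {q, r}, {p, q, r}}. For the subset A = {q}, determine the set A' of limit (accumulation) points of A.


A' = ∅

For each x ∈ X, list the open sets U ∈ τ with x ∈ U, then check whether U ∩ (A ∖ {x}) ≠ ∅ for every such U.
  x = p: open {p} ∋ x has {p} ∩ (A ∖ {p}) = ∅, so x is NOT a limit point.
  x = q: open {q} ∋ x has {q} ∩ (A ∖ {q}) = ∅, so x is NOT a limit point.
  x = r: open {r} ∋ x has {r} ∩ (A ∖ {r}) = ∅, so x is NOT a limit point.
Collecting: A' = ∅.


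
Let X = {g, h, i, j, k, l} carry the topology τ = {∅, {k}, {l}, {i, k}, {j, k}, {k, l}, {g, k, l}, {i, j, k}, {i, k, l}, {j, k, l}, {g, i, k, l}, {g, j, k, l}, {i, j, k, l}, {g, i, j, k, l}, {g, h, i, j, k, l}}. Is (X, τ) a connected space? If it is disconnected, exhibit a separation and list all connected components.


(X, τ) is connected.

Find clopen sets (U ∈ τ with X ∖ U ∈ τ):
  U = ∅, X ∖ U = {g, h, i, j, k, l} — both open, so U is clopen.
  U = {g, h, i, j, k, l}, X ∖ U = ∅ — both open, so U is clopen.
Only trivial clopens (∅ and X) exist, so (X, τ) is connected.
Compute connected components by grouping points that agree on all clopens:
  component: {g, h, i, j, k, l}


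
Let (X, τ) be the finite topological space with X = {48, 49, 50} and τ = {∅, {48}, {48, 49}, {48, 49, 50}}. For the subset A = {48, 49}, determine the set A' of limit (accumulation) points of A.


A' = {49, 50}

For each x ∈ X, list the open sets U ∈ τ with x ∈ U, then check whether U ∩ (A ∖ {x}) ≠ ∅ for every such U.
  x = 48: open {48} ∋ x has {48} ∩ (A ∖ {48}) = ∅, so x is NOT a limit point.
  x = 49: opens ∋ x are {48, 49}, {48, 49, 50}; each meets A ∖ {49}, so x IS a limit point.
  x = 50: opens ∋ x are {48, 49, 50}; each meets A ∖ {50}, so x IS a limit point.
Collecting: A' = {49, 50}.


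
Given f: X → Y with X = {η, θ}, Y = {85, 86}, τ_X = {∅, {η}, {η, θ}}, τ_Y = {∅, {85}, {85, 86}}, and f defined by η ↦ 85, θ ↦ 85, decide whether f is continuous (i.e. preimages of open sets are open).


f IS continuous.

Compute f^{-1}(U) for each U ∈ τ_Y:
  U = ∅: f^{-1}(U) = ∅ ∈ τ_X ✓.
  U = {85}: f^{-1}(U) = {η, θ} ∈ τ_X ✓.
  U = {85, 86}: f^{-1}(U) = {η, θ} ∈ τ_X ✓.
Every preimage lies in τ_X, so f IS continuous.


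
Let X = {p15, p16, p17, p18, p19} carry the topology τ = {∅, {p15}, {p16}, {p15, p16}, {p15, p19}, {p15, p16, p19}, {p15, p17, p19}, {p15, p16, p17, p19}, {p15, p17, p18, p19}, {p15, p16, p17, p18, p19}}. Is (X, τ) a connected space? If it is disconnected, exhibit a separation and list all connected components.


(X, τ) is disconnected; components = [{p16}, {p15, p17, p18, p19}].

Find clopen sets (U ∈ τ with X ∖ U ∈ τ):
  U = ∅, X ∖ U = {p15, p16, p17, p18, p19} — both open, so U is clopen.
  U = {p16}, X ∖ U = {p15, p17, p18, p19} — both open, so U is clopen.
  U = {p15, p17, p18, p19}, X ∖ U = {p16} — both open, so U is clopen.
  U = {p15, p16, p17, p18, p19}, X ∖ U = ∅ — both open, so U is clopen.
Nontrivial clopen(s) exist: e.g. {p16}. So (X, τ) is disconnected.
Compute connected components by grouping points that agree on all clopens:
  component: {p16}
  component: {p15, p17, p18, p19}


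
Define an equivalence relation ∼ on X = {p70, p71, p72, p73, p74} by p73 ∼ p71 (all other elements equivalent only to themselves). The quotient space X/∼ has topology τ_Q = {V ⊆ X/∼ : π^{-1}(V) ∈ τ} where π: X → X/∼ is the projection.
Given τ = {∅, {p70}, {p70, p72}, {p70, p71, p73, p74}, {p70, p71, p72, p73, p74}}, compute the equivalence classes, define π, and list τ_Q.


X/∼ = {[p70], [p71=p73], [p72], [p74]}; |τ_Q| = 5.

Equivalence classes: [p70], [p71=p73], [p72], [p74].
Quotient map π: X → X/∼ sends p70 ↦ [p70], p71 ↦ [p71=p73], p72 ↦ [p72], p73 ↦ [p71=p73], p74 ↦ [p74].
For each subset V ⊆ X/∼, compute π^{-1}(V) ⊆ X and check whether π^{-1}(V) ∈ τ. V is open in τ_Q iff π^{-1}(V) ∈ τ.
  V = {}: π^{-1}(V) = ∅ ∈ τ ✓.
  V = {[p70]}: π^{-1}(V) = {p70} ∈ τ ✓.
  V = {[p71=p73]}: π^{-1}(V) = {p71, p73} ∉ τ ✗.
  V = {[p70], [p71=p73]}: π^{-1}(V) = {p70, p71, p73} ∉ τ ✗.
  V = {[p72]}: π^{-1}(V) = {p72} ∉ τ ✗.
  V = {[p70], [p72]}: π^{-1}(V) = {p70, p72} ∈ τ ✓.
  V = {[p71=p73], [p72]}: π^{-1}(V) = {p71, p72, p73} ∉ τ ✗.
  V = {[p70], [p71=p73], [p72]}: π^{-1}(V) = {p70, p71, p72, p73} ∉ τ ✗.
  V = {[p74]}: π^{-1}(V) = {p74} ∉ τ ✗.
  V = {[p70], [p74]}: π^{-1}(V) = {p70, p74} ∉ τ ✗.
  V = {[p71=p73], [p74]}: π^{-1}(V) = {p71, p73, p74} ∉ τ ✗.
  V = {[p70], [p71=p73], [p74]}: π^{-1}(V) = {p70, p71, p73, p74} ∈ τ ✓.
  V = {[p72], [p74]}: π^{-1}(V) = {p72, p74} ∉ τ ✗.
  V = {[p70], [p72], [p74]}: π^{-1}(V) = {p70, p72, p74} ∉ τ ✗.
  V = {[p71=p73], [p72], [p74]}: π^{-1}(V) = {p71, p72, p73, p74} ∉ τ ✗.
  V = {[p70], [p71=p73], [p72], [p74]}: π^{-1}(V) = {p70, p71, p72, p73, p74} ∈ τ ✓.
Open sets in the quotient: τ_Q = {{}, {[p70]}, {[p70], [p72]}, {[p70], [p71=p73], [p74]}, {[p70], [p71=p73], [p72], [p74]}} (5 elements).


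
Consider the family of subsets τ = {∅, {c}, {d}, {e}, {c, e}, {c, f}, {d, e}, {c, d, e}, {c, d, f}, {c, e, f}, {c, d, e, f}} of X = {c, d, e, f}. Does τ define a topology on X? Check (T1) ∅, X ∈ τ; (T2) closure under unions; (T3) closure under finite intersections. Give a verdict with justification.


τ is NOT a topology on X.

Axiom (T1): ∅ ∈ τ? Yes; X ∈ τ? Yes.
Axiom (T2/T3): check pairwise unions and intersections of members of τ.
Counterexample for (T2): {c} ∪ {d} = {c, d} ∉ τ. Therefore τ is NOT a topology.


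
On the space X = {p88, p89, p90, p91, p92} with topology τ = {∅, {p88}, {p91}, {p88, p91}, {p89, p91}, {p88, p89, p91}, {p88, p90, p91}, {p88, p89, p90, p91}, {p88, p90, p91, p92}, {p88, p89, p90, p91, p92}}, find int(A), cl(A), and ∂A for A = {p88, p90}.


int(A) = {p88}, cl(A) = {p88, p90, p92}, ∂A = {p90, p92}.

Closed sets in (X, τ) are complements of opens:
  closed(X, τ) = {∅, {p89}, {p92}, {p89, p92}, {p90, p92}, {p88, p90, p92}, {p89, p90, p92}, {p88, p89, p90, p92}, {p89, p90, p91, p92}, {p88, p89, p90, p91, p92}}.
int(A) = ⋃ {U ∈ τ : U ⊆ A}. Opens contained in A: ∅, {p88}.
Taking the union of these: int(A) = {p88}.
cl(A) = ⋂ {C closed : A ⊆ C}. Closed sets containing A: {p88, p90, p92}, {p88, p89, p90, p92}, {p88, p89, p90, p91, p92}.
Intersecting these: cl(A) = {p88, p90, p92}.
∂A = cl(A) ∖ int(A) = {p88, p90, p92} ∖ {p88} = {p90, p92}.


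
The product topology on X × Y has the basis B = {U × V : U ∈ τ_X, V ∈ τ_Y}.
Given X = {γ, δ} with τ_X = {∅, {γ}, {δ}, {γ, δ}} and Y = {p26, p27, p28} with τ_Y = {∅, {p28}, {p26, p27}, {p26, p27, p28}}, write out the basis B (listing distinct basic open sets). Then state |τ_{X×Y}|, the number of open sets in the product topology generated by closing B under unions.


Basis B = {∅ × ∅, {γ} × {p28}, {δ} × {p28}, {γ} × {p26, p27}, {γ, δ} × {p28}, {δ} × {p26, p27}, {γ} × {p26, p27, p28}, {δ} × {p26, p27, p28}, {γ, δ} × {p26, p27}, {γ, δ} × {p26, p27, p28}}; |τ_{X×Y}| = 16.

Enumerate products U × V with U ∈ τ_X, V ∈ τ_Y (deduplicated):
  ∅ × ∅ = {} (∅)
  {γ} × {p28} = {(γ,p28)}
  {δ} × {p28} = {(δ,p28)}
  {γ} × {p26, p27} = {(γ,p26), (γ,p27)}
  {γ, δ} × {p28} = {(γ,p28), (δ,p28)}
  {δ} × {p26, p27} = {(δ,p26), (δ,p27)}
  {γ} × {p26, p27, p28} = {(γ,p26), (γ,p27), (γ,p28)}
  {δ} × {p26, p27, p28} = {(δ,p26), (δ,p27), (δ,p28)}
  {γ, δ} × {p26, p27} = {(γ,p26), (γ,p27), (δ,p26), (δ,p27)}
  {γ, δ} × {p26, p27, p28} = {(γ,p26), (γ,p27), (γ,p28), (δ,p26), (δ,p27), (δ,p28)}
These 10 distinct sets form the basis B.
Close under arbitrary unions to get τ_{X×Y}; counting gives |τ_{X×Y}| = 16.


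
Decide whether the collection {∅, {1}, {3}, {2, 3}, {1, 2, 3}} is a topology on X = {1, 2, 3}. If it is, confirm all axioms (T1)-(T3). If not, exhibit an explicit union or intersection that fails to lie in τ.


τ is NOT a topology on X.

Axiom (T1): ∅ ∈ τ? Yes; X ∈ τ? Yes.
Axiom (T2/T3): check pairwise unions and intersections of members of τ.
Counterexample for (T2): {1} ∪ {3} = {1, 3} ∉ τ. Therefore τ is NOT a topology.


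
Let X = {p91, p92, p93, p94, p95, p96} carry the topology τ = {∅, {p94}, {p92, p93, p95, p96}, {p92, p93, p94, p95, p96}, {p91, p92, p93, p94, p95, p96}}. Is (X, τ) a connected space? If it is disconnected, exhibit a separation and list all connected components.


(X, τ) is connected.

Find clopen sets (U ∈ τ with X ∖ U ∈ τ):
  U = ∅, X ∖ U = {p91, p92, p93, p94, p95, p96} — both open, so U is clopen.
  U = {p91, p92, p93, p94, p95, p96}, X ∖ U = ∅ — both open, so U is clopen.
Only trivial clopens (∅ and X) exist, so (X, τ) is connected.
Compute connected components by grouping points that agree on all clopens:
  component: {p91, p92, p93, p94, p95, p96}


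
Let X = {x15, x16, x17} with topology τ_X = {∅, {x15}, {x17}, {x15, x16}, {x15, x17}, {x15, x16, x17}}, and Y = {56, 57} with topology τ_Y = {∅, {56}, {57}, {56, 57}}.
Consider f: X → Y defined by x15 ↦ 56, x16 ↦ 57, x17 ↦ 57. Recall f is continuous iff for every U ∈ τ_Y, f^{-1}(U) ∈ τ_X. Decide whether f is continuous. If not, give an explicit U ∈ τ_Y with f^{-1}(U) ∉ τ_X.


f is NOT continuous.

Compute f^{-1}(U) for each U ∈ τ_Y:
  U = ∅: f^{-1}(U) = ∅ ∈ τ_X ✓.
  U = {56}: f^{-1}(U) = {x15} ∈ τ_X ✓.
  U = {57}: f^{-1}(U) = {x16, x17} ∉ τ_X ✗.
  U = {56, 57}: f^{-1}(U) = {x15, x16, x17} ∈ τ_X ✓.
Found U = {57} with f^{-1}(U) = {x16, x17} not in τ_X. Therefore f is NOT continuous.


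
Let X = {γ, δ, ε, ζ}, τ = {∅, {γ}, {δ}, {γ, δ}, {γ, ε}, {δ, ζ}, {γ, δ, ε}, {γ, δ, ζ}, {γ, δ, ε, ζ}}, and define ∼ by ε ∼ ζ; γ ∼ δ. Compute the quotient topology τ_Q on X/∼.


X/∼ = {[γ=δ], [ε=ζ]}; |τ_Q| = 3.

Equivalence classes: [γ=δ], [ε=ζ].
Quotient map π: X → X/∼ sends γ ↦ [γ=δ], δ ↦ [γ=δ], ε ↦ [ε=ζ], ζ ↦ [ε=ζ].
For each subset V ⊆ X/∼, compute π^{-1}(V) ⊆ X and check whether π^{-1}(V) ∈ τ. V is open in τ_Q iff π^{-1}(V) ∈ τ.
  V = {}: π^{-1}(V) = ∅ ∈ τ ✓.
  V = {[γ=δ]}: π^{-1}(V) = {γ, δ} ∈ τ ✓.
  V = {[ε=ζ]}: π^{-1}(V) = {ε, ζ} ∉ τ ✗.
  V = {[γ=δ], [ε=ζ]}: π^{-1}(V) = {γ, δ, ε, ζ} ∈ τ ✓.
Open sets in the quotient: τ_Q = {{}, {[γ=δ]}, {[γ=δ], [ε=ζ]}} (3 elements).


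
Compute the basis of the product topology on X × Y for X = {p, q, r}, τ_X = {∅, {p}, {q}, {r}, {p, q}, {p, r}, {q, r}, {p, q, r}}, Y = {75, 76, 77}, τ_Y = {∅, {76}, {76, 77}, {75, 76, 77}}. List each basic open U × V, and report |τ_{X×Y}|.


Basis B = {∅ × ∅, {p} × {76}, {q} × {76}, {r} × {76}, {p} × {76, 77}, {p, q} × {76}, {p, r} × {76}, {q} × {76, 77}, {q, r} × {76}, {r} × {76, 77}, {p} × {75, 76, 77}, {p, q, r} × {76}, {q} × {75, 76, 77}, {r} × {75, 76, 77}, {p, q} × {76, 77}, {p, r} × {76, 77}, {q, r} × {76, 77}, {p, q} × {75, 76, 77}, {p, r} × {75, 76, 77}, {p, q, r} × {76, 77}, {q, r} × {75, 76, 77}, {p, q, r} × {75, 76, 77}}; |τ_{X×Y}| = 64.

Enumerate products U × V with U ∈ τ_X, V ∈ τ_Y (deduplicated):
  ∅ × ∅ = {} (∅)
  {p} × {76} = {(p,76)}
  {q} × {76} = {(q,76)}
  {r} × {76} = {(r,76)}
  {p} × {76, 77} = {(p,76), (p,77)}
  {p, q} × {76} = {(p,76), (q,76)}
  {p, r} × {76} = {(p,76), (r,76)}
  {q} × {76, 77} = {(q,76), (q,77)}
  {q, r} × {76} = {(q,76), (r,76)}
  {r} × {76, 77} = {(r,76), (r,77)}
  {p} × {75, 76, 77} = {(p,75), (p,76), (p,77)}
  {p, q, r} × {76} = {(p,76), (q,76), (r,76)}
  {q} × {75, 76, 77} = {(q,75), (q,76), (q,77)}
  {r} × {75, 76, 77} = {(r,75), (r,76), (r,77)}
  {p, q} × {76, 77} = {(p,76), (p,77), (q,76), (q,77)}
  {p, r} × {76, 77} = {(p,76), (p,77), (r,76), (r,77)}
  {q, r} × {76, 77} = {(q,76), (q,77), (r,76), (r,77)}
  {p, q} × {75, 76, 77} = {(p,75), (p,76), (p,77), (q,75), (q,76), (q,77)}
  {p, r} × {75, 76, 77} = {(p,75), (p,76), (p,77), (r,75), (r,76), (r,77)}
  {p, q, r} × {76, 77} = {(p,76), (p,77), (q,76), (q,77), (r,76), (r,77)}
  {q, r} × {75, 76, 77} = {(q,75), (q,76), (q,77), (r,75), (r,76), (r,77)}
  {p, q, r} × {75, 76, 77} = {(p,75), (p,76), (p,77), (q,75), (q,76), (q,77), (r,75), (r,76), (r,77)}
These 22 distinct sets form the basis B.
Close under arbitrary unions to get τ_{X×Y}; counting gives |τ_{X×Y}| = 64.


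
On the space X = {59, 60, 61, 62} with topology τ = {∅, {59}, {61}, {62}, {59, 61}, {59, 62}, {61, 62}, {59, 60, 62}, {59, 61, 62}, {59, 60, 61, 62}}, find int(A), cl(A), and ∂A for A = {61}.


int(A) = {61}, cl(A) = {61}, ∂A = ∅.

Closed sets in (X, τ) are complements of opens:
  closed(X, τ) = {∅, {60}, {61}, {59, 60}, {60, 61}, {60, 62}, {59, 60, 61}, {59, 60, 62}, {60, 61, 62}, {59, 60, 61, 62}}.
int(A) = ⋃ {U ∈ τ : U ⊆ A}. Opens contained in A: ∅, {61}.
Taking the union of these: int(A) = {61}.
cl(A) = ⋂ {C closed : A ⊆ C}. Closed sets containing A: {61}, {60, 61}, {59, 60, 61}, {60, 61, 62}, {59, 60, 61, 62}.
Intersecting these: cl(A) = {61}.
∂A = cl(A) ∖ int(A) = {61} ∖ {61} = ∅.


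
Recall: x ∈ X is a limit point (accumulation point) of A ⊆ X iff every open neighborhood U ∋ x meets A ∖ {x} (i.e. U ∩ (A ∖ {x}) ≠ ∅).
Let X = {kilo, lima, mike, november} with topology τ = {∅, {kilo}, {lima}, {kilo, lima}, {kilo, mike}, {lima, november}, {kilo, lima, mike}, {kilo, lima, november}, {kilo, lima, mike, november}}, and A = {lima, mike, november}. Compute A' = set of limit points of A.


A' = {november}

For each x ∈ X, list the open sets U ∈ τ with x ∈ U, then check whether U ∩ (A ∖ {x}) ≠ ∅ for every such U.
  x = kilo: open {kilo} ∋ x has {kilo} ∩ (A ∖ {kilo}) = ∅, so x is NOT a limit point.
  x = lima: open {lima} ∋ x has {lima} ∩ (A ∖ {lima}) = ∅, so x is NOT a limit point.
  x = mike: open {kilo, mike} ∋ x has {kilo, mike} ∩ (A ∖ {mike}) = ∅, so x is NOT a limit point.
  x = november: opens ∋ x are {lima, november}, {kilo, lima, november}, {kilo, lima, mike, november}; each meets A ∖ {november}, so x IS a limit point.
Collecting: A' = {november}.


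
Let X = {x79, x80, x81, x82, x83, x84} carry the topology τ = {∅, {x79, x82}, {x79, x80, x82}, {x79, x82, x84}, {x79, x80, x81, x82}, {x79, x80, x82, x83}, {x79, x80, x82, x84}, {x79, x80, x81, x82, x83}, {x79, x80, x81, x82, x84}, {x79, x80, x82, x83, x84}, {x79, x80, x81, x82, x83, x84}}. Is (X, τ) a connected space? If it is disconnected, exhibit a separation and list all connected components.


(X, τ) is connected.

Find clopen sets (U ∈ τ with X ∖ U ∈ τ):
  U = ∅, X ∖ U = {x79, x80, x81, x82, x83, x84} — both open, so U is clopen.
  U = {x79, x80, x81, x82, x83, x84}, X ∖ U = ∅ — both open, so U is clopen.
Only trivial clopens (∅ and X) exist, so (X, τ) is connected.
Compute connected components by grouping points that agree on all clopens:
  component: {x79, x80, x81, x82, x83, x84}


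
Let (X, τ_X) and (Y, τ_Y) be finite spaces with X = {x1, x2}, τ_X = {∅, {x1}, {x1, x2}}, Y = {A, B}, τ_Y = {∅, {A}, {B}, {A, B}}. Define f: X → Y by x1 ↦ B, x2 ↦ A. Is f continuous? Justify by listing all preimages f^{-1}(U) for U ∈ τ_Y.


f is NOT continuous.

Compute f^{-1}(U) for each U ∈ τ_Y:
  U = ∅: f^{-1}(U) = ∅ ∈ τ_X ✓.
  U = {A}: f^{-1}(U) = {x2} ∉ τ_X ✗.
  U = {B}: f^{-1}(U) = {x1} ∈ τ_X ✓.
  U = {A, B}: f^{-1}(U) = {x1, x2} ∈ τ_X ✓.
Found U = {A} with f^{-1}(U) = {x2} not in τ_X. Therefore f is NOT continuous.


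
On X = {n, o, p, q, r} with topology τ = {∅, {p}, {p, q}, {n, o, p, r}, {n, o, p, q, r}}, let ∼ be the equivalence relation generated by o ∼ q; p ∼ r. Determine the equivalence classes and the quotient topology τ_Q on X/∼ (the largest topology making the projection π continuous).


X/∼ = {[n], [o=q], [p=r]}; |τ_Q| = 2.

Equivalence classes: [n], [o=q], [p=r].
Quotient map π: X → X/∼ sends n ↦ [n], o ↦ [o=q], p ↦ [p=r], q ↦ [o=q], r ↦ [p=r].
For each subset V ⊆ X/∼, compute π^{-1}(V) ⊆ X and check whether π^{-1}(V) ∈ τ. V is open in τ_Q iff π^{-1}(V) ∈ τ.
  V = {}: π^{-1}(V) = ∅ ∈ τ ✓.
  V = {[n]}: π^{-1}(V) = {n} ∉ τ ✗.
  V = {[o=q]}: π^{-1}(V) = {o, q} ∉ τ ✗.
  V = {[n], [o=q]}: π^{-1}(V) = {n, o, q} ∉ τ ✗.
  V = {[p=r]}: π^{-1}(V) = {p, r} ∉ τ ✗.
  V = {[n], [p=r]}: π^{-1}(V) = {n, p, r} ∉ τ ✗.
  V = {[o=q], [p=r]}: π^{-1}(V) = {o, p, q, r} ∉ τ ✗.
  V = {[n], [o=q], [p=r]}: π^{-1}(V) = {n, o, p, q, r} ∈ τ ✓.
Open sets in the quotient: τ_Q = {{}, {[n], [o=q], [p=r]}} (2 elements).


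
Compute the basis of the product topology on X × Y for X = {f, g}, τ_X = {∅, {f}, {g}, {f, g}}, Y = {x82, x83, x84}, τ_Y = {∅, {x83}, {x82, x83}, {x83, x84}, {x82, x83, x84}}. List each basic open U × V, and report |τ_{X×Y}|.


Basis B = {∅ × ∅, {f} × {x83}, {g} × {x83}, {f} × {x82, x83}, {f} × {x83, x84}, {f, g} × {x83}, {g} × {x82, x83}, {g} × {x83, x84}, {f} × {x82, x83, x84}, {g} × {x82, x83, x84}, {f, g} × {x82, x83}, {f, g} × {x83, x84}, {f, g} × {x82, x83, x84}}; |τ_{X×Y}| = 25.

Enumerate products U × V with U ∈ τ_X, V ∈ τ_Y (deduplicated):
  ∅ × ∅ = {} (∅)
  {f} × {x83} = {(f,x83)}
  {g} × {x83} = {(g,x83)}
  {f} × {x82, x83} = {(f,x82), (f,x83)}
  {f} × {x83, x84} = {(f,x83), (f,x84)}
  {f, g} × {x83} = {(f,x83), (g,x83)}
  {g} × {x82, x83} = {(g,x82), (g,x83)}
  {g} × {x83, x84} = {(g,x83), (g,x84)}
  {f} × {x82, x83, x84} = {(f,x82), (f,x83), (f,x84)}
  {g} × {x82, x83, x84} = {(g,x82), (g,x83), (g,x84)}
  {f, g} × {x82, x83} = {(f,x82), (f,x83), (g,x82), (g,x83)}
  {f, g} × {x83, x84} = {(f,x83), (f,x84), (g,x83), (g,x84)}
  {f, g} × {x82, x83, x84} = {(f,x82), (f,x83), (f,x84), (g,x82), (g,x83), (g,x84)}
These 13 distinct sets form the basis B.
Close under arbitrary unions to get τ_{X×Y}; counting gives |τ_{X×Y}| = 25.


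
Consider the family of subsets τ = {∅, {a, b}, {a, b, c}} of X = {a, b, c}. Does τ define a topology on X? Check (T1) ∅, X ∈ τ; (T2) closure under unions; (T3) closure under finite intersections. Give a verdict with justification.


τ IS a topology on X.

Axiom (T1): ∅ ∈ τ? Yes; X ∈ τ? Yes.
Axiom (T2/T3): check pairwise unions and intersections of members of τ.
All pairwise intersections and unions checked — each lies in τ. Therefore τ satisfies (T1), (T2), (T3): it IS a topology on X.


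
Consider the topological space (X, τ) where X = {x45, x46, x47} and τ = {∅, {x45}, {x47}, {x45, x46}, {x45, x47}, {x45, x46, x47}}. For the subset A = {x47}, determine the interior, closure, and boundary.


int(A) = {x47}, cl(A) = {x47}, ∂A = ∅.

Closed sets in (X, τ) are complements of opens:
  closed(X, τ) = {∅, {x46}, {x47}, {x45, x46}, {x46, x47}, {x45, x46, x47}}.
int(A) = ⋃ {U ∈ τ : U ⊆ A}. Opens contained in A: ∅, {x47}.
Taking the union of these: int(A) = {x47}.
cl(A) = ⋂ {C closed : A ⊆ C}. Closed sets containing A: {x47}, {x46, x47}, {x45, x46, x47}.
Intersecting these: cl(A) = {x47}.
∂A = cl(A) ∖ int(A) = {x47} ∖ {x47} = ∅.


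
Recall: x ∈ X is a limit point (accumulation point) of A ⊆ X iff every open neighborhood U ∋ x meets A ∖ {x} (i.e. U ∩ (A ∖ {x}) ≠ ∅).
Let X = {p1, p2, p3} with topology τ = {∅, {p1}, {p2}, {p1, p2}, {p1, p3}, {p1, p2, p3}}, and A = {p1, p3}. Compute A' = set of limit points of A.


A' = {p3}

For each x ∈ X, list the open sets U ∈ τ with x ∈ U, then check whether U ∩ (A ∖ {x}) ≠ ∅ for every such U.
  x = p1: open {p1} ∋ x has {p1} ∩ (A ∖ {p1}) = ∅, so x is NOT a limit point.
  x = p2: open {p2} ∋ x has {p2} ∩ (A ∖ {p2}) = ∅, so x is NOT a limit point.
  x = p3: opens ∋ x are {p1, p3}, {p1, p2, p3}; each meets A ∖ {p3}, so x IS a limit point.
Collecting: A' = {p3}.


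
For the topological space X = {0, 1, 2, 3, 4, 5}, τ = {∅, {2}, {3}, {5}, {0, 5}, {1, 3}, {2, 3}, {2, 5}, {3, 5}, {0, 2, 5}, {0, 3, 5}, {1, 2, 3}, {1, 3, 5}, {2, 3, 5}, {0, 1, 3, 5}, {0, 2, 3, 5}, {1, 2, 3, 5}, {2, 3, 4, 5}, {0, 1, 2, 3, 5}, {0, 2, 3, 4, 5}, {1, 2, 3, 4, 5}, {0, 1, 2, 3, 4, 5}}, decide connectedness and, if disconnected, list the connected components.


(X, τ) is connected.

Find clopen sets (U ∈ τ with X ∖ U ∈ τ):
  U = ∅, X ∖ U = {0, 1, 2, 3, 4, 5} — both open, so U is clopen.
  U = {0, 1, 2, 3, 4, 5}, X ∖ U = ∅ — both open, so U is clopen.
Only trivial clopens (∅ and X) exist, so (X, τ) is connected.
Compute connected components by grouping points that agree on all clopens:
  component: {0, 1, 2, 3, 4, 5}


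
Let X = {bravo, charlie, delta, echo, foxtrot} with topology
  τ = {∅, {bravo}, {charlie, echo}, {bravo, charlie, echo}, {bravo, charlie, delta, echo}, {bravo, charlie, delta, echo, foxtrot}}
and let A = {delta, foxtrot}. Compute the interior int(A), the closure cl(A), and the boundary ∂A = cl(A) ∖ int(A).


int(A) = ∅, cl(A) = {delta, foxtrot}, ∂A = {delta, foxtrot}.

Closed sets in (X, τ) are complements of opens:
  closed(X, τ) = {∅, {foxtrot}, {delta, foxtrot}, {bravo, delta, foxtrot}, {charlie, delta, echo, foxtrot}, {bravo, charlie, delta, echo, foxtrot}}.
int(A) = ⋃ {U ∈ τ : U ⊆ A}. Opens contained in A: ∅.
Taking the union of these: int(A) = ∅.
cl(A) = ⋂ {C closed : A ⊆ C}. Closed sets containing A: {delta, foxtrot}, {bravo, delta, foxtrot}, {charlie, delta, echo, foxtrot}, {bravo, charlie, delta, echo, foxtrot}.
Intersecting these: cl(A) = {delta, foxtrot}.
∂A = cl(A) ∖ int(A) = {delta, foxtrot} ∖ ∅ = {delta, foxtrot}.


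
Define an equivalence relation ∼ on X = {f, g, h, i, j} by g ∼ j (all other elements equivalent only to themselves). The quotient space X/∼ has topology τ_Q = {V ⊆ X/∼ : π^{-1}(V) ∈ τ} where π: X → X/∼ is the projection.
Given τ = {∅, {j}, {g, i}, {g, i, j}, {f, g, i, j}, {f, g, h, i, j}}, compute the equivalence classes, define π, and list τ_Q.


X/∼ = {[f], [g=j], [h], [i]}; |τ_Q| = 4.

Equivalence classes: [f], [g=j], [h], [i].
Quotient map π: X → X/∼ sends f ↦ [f], g ↦ [g=j], h ↦ [h], i ↦ [i], j ↦ [g=j].
For each subset V ⊆ X/∼, compute π^{-1}(V) ⊆ X and check whether π^{-1}(V) ∈ τ. V is open in τ_Q iff π^{-1}(V) ∈ τ.
  V = {}: π^{-1}(V) = ∅ ∈ τ ✓.
  V = {[f]}: π^{-1}(V) = {f} ∉ τ ✗.
  V = {[g=j]}: π^{-1}(V) = {g, j} ∉ τ ✗.
  V = {[f], [g=j]}: π^{-1}(V) = {f, g, j} ∉ τ ✗.
  V = {[h]}: π^{-1}(V) = {h} ∉ τ ✗.
  V = {[f], [h]}: π^{-1}(V) = {f, h} ∉ τ ✗.
  V = {[g=j], [h]}: π^{-1}(V) = {g, h, j} ∉ τ ✗.
  V = {[f], [g=j], [h]}: π^{-1}(V) = {f, g, h, j} ∉ τ ✗.
  V = {[i]}: π^{-1}(V) = {i} ∉ τ ✗.
  V = {[f], [i]}: π^{-1}(V) = {f, i} ∉ τ ✗.
  V = {[g=j], [i]}: π^{-1}(V) = {g, i, j} ∈ τ ✓.
  V = {[f], [g=j], [i]}: π^{-1}(V) = {f, g, i, j} ∈ τ ✓.
  V = {[h], [i]}: π^{-1}(V) = {h, i} ∉ τ ✗.
  V = {[f], [h], [i]}: π^{-1}(V) = {f, h, i} ∉ τ ✗.
  V = {[g=j], [h], [i]}: π^{-1}(V) = {g, h, i, j} ∉ τ ✗.
  V = {[f], [g=j], [h], [i]}: π^{-1}(V) = {f, g, h, i, j} ∈ τ ✓.
Open sets in the quotient: τ_Q = {{}, {[g=j], [i]}, {[f], [g=j], [i]}, {[f], [g=j], [h], [i]}} (4 elements).


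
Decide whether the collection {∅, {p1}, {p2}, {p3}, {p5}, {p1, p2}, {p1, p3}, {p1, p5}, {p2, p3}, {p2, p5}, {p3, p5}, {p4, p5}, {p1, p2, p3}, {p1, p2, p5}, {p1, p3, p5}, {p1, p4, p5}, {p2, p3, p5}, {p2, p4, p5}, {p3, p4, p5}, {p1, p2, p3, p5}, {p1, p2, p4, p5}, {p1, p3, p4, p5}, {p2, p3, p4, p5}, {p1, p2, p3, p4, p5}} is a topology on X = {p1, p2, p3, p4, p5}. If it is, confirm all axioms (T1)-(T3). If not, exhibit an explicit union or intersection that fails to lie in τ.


τ IS a topology on X.

Axiom (T1): ∅ ∈ τ? Yes; X ∈ τ? Yes.
Axiom (T2/T3): check pairwise unions and intersections of members of τ.
All pairwise intersections and unions checked — each lies in τ. Therefore τ satisfies (T1), (T2), (T3): it IS a topology on X.
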